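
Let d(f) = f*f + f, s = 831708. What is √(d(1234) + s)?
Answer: √2355698 ≈ 1534.8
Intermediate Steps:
d(f) = f + f² (d(f) = f² + f = f + f²)
√(d(1234) + s) = √(1234*(1 + 1234) + 831708) = √(1234*1235 + 831708) = √(1523990 + 831708) = √2355698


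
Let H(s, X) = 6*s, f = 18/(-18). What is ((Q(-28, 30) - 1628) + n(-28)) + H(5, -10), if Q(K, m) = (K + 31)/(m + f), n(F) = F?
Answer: -47151/29 ≈ -1625.9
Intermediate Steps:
f = -1 (f = 18*(-1/18) = -1)
Q(K, m) = (31 + K)/(-1 + m) (Q(K, m) = (K + 31)/(m - 1) = (31 + K)/(-1 + m))
((Q(-28, 30) - 1628) + n(-28)) + H(5, -10) = (((31 - 28)/(-1 + 30) - 1628) - 28) + 6*5 = ((3/29 - 1628) - 28) + 30 = (-47209/29 - 28) + 30 = -48021/29 + 30 = -47151/29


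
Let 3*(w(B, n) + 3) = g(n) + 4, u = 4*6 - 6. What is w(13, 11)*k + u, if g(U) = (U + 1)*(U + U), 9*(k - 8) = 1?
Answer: 19393/27 ≈ 718.26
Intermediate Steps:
k = 73/9 (k = 8 + (⅑)*1 = 8 + ⅑ = 73/9 ≈ 8.1111)
g(U) = 2*U*(1 + U) (g(U) = (1 + U)*(2*U) = 2*U*(1 + U))
u = 18 (u = 24 - 6 = 18)
w(B, n) = -5/3 + 2*n*(1 + n)/3 (w(B, n) = -3 + (2*n*(1 + n) + 4)/3 = -3 + (4 + 2*n*(1 + n))/3 = -3 + (4/3 + 2*n*(1 + n)/3) = -5/3 + 2*n*(1 + n)/3)
w(13, 11)*k + u = (-5/3 + (⅔)*11*(1 + 11))*(73/9) + 18 = (-5/3 + (⅔)*11*12)*(73/9) + 18 = (-5/3 + 88)*(73/9) + 18 = (259/3)*(73/9) + 18 = 18907/27 + 18 = 19393/27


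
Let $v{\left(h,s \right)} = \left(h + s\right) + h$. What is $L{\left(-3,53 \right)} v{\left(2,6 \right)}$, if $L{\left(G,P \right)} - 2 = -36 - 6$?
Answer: $-400$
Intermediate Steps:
$v{\left(h,s \right)} = s + 2 h$
$L{\left(G,P \right)} = -40$ ($L{\left(G,P \right)} = 2 - 42 = -40$)
$L{\left(-3,53 \right)} v{\left(2,6 \right)} = - 40 \left(6 + 2 \cdot 2\right) = - 40 \left(6 + 4\right) = \left(-40\right) 10 = -400$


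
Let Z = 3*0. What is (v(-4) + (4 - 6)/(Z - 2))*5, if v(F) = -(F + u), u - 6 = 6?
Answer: -35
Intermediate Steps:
u = 12 (u = 6 + 6 = 12)
Z = 0
v(F) = -12 - F (v(F) = -(F + 12) = -(12 + F) = -12 - F)
(v(-4) + (4 - 6)/(Z - 2))*5 = ((-12 - 1*(-4)) + (4 - 6)/(0 - 2))*5 = ((-12 + 4) - 2/(-2))*5 = (-8 - 2*(-½))*5 = (-8 + 1)*5 = -7*5 = -35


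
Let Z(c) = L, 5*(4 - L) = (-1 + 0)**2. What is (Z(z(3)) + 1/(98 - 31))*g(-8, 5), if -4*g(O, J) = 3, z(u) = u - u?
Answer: -1917/670 ≈ -2.8612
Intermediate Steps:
z(u) = 0
g(O, J) = -3/4 (g(O, J) = -1/4*3 = -3/4)
L = 19/5 (L = 4 - (-1 + 0)**2/5 = 4 - 1/5*(-1)**2 = 4 - 1/5*1 = 4 - 1/5 = 19/5 ≈ 3.8000)
Z(c) = 19/5
(Z(z(3)) + 1/(98 - 31))*g(-8, 5) = (19/5 + 1/(98 - 31))*(-3/4) = (19/5 + 1/67)*(-3/4) = (1278/335)*(-3/4) = -1917/670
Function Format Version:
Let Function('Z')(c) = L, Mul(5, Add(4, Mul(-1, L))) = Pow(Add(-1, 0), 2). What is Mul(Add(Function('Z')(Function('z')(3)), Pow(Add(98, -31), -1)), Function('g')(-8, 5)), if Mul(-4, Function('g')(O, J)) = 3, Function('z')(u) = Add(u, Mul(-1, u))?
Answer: Rational(-1917, 670) ≈ -2.8612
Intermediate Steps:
Function('z')(u) = 0
Function('g')(O, J) = Rational(-3, 4) (Function('g')(O, J) = Mul(Rational(-1, 4), 3) = Rational(-3, 4))
L = Rational(19, 5) (L = Add(4, Mul(Rational(-1, 5), Pow(Add(-1, 0), 2))) = Add(4, Mul(Rational(-1, 5), Pow(-1, 2))) = Add(4, Mul(Rational(-1, 5), 1)) = Add(4, Rational(-1, 5)) = Rational(19, 5) ≈ 3.8000)
Function('Z')(c) = Rational(19, 5)
Mul(Add(Function('Z')(Function('z')(3)), Pow(Add(98, -31), -1)), Function('g')(-8, 5)) = Mul(Add(Rational(19, 5), Pow(Add(98, -31), -1)), Rational(-3, 4)) = Mul(Add(Rational(19, 5), Pow(67, -1)), Rational(-3, 4)) = Mul(Add(Rational(19, 5), Rational(1, 67)), Rational(-3, 4)) = Mul(Rational(1278, 335), Rational(-3, 4)) = Rational(-1917, 670)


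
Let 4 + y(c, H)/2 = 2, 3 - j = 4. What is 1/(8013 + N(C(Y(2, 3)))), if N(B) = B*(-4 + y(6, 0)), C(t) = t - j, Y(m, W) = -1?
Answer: 1/8013 ≈ 0.00012480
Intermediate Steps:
j = -1 (j = 3 - 1*4 = 3 - 4 = -1)
C(t) = 1 + t (C(t) = t - 1*(-1) = t + 1 = 1 + t)
y(c, H) = -4 (y(c, H) = -8 + 2*2 = -8 + 4 = -4)
N(B) = -8*B (N(B) = B*(-4 - 4) = B*(-8) = -8*B)
1/(8013 + N(C(Y(2, 3)))) = 1/(8013 - 8*(1 - 1)) = 1/(8013 - 8*0) = 1/(8013 + 0) = 1/8013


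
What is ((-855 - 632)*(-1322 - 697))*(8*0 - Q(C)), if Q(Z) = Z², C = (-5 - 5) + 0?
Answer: -300225300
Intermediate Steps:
C = -10 (C = -10 + 0 = -10)
((-855 - 632)*(-1322 - 697))*(8*0 - Q(C)) = ((-855 - 632)*(-1322 - 697))*(8*0 - 1*(-10)²) = (-1487*(-2019))*(0 - 1*100) = 3002253*(0 - 100) = 3002253*(-100) = -300225300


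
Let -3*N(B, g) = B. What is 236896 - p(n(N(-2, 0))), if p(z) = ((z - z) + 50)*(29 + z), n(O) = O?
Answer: 706238/3 ≈ 2.3541e+5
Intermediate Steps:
N(B, g) = -B/3
p(z) = 1450 + 50*z (p(z) = (0 + 50)*(29 + z) = 50*(29 + z) = 1450 + 50*z)
236896 - p(n(N(-2, 0))) = 236896 - (1450 + 50*(-⅓*(-2))) = 236896 - (1450 + 50*(⅔)) = 236896 - (1450 + 100/3) = 236896 - 1*4450/3 = 236896 - 4450/3 = 706238/3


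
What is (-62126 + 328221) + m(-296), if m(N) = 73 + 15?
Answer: 266183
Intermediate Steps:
m(N) = 88
(-62126 + 328221) + m(-296) = (-62126 + 328221) + 88 = 266095 + 88 = 266183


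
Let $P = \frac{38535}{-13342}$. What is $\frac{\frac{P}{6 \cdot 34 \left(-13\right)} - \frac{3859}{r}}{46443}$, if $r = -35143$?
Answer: $\frac{6566531941}{2750009912015496} \approx 2.3878 \cdot 10^{-6}$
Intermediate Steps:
$P = - \frac{5505}{1906}$ ($P = 38535 \left(- \frac{1}{13342}\right) = - \frac{5505}{1906} \approx -2.8882$)
$\frac{\frac{P}{6 \cdot 34 \left(-13\right)} - \frac{3859}{r}}{46443} = \frac{- \frac{5505}{1906 \cdot 6 \cdot 34 \left(-13\right)} - \frac{3859}{-35143}}{46443} = \left(- \frac{5505}{1906 \cdot 204 \left(-13\right)} - - \frac{3859}{35143}\right) \frac{1}{46443} = \left(- \frac{5505}{1906 \left(-2652\right)} + \frac{3859}{35143}\right) \frac{1}{46443} = \left(\left(- \frac{5505}{1906}\right) \left(- \frac{1}{2652}\right) + \frac{3859}{35143}\right) \frac{1}{46443} = \left(\frac{1835}{1684904} + \frac{3859}{35143}\right) \frac{1}{46443} = \frac{6566531941}{59212581272} \cdot \frac{1}{46443} = \frac{6566531941}{2750009912015496}$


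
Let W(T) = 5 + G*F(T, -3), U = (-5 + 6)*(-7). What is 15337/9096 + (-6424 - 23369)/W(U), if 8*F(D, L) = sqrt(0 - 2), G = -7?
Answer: (-2167363544*I + 107359*sqrt(2))/(9096*(7*sqrt(2) + 40*I)) ≈ -5613.0 - 1389.6*I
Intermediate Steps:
U = -7 (U = 1*(-7) = -7)
F(D, L) = I*sqrt(2)/8 (F(D, L) = sqrt(0 - 2)/8 = sqrt(-2)/8 = (I*sqrt(2))/8 = I*sqrt(2)/8)
W(T) = 5 - 7*I*sqrt(2)/8
15337/9096 + (-6424 - 23369)/W(U) = 15337/9096 + (-6424 - 23369)/(5 - 7*I*sqrt(2)/8) = 15337*(1/9096) - 29793/(5 - 7*I*sqrt(2)/8) = 15337/9096 - 29793/(5 - 7*I*sqrt(2)/8)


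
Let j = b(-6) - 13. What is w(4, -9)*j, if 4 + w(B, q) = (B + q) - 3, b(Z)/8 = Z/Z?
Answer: 60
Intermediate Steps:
b(Z) = 8 (b(Z) = 8*(Z/Z) = 8*1 = 8)
w(B, q) = -7 + B + q (w(B, q) = -4 + ((B + q) - 3) = -4 + (-3 + B + q) = -7 + B + q)
j = -5 (j = 8 - 13 = -5)
w(4, -9)*j = (-7 + 4 - 9)*(-5) = -12*(-5) = 60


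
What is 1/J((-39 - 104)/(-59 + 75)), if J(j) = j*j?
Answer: 256/20449 ≈ 0.012519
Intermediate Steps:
J(j) = j²
1/J((-39 - 104)/(-59 + 75)) = 1/(((-39 - 104)/(-59 + 75))²) = 1/((-143/16)²) = 1/(20449/256) = 256/20449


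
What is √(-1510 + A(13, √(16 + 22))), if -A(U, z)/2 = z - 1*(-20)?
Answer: √(-1550 - 2*√38) ≈ 39.526*I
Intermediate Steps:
A(U, z) = -40 - 2*z (A(U, z) = -2*(z - 1*(-20)) = -2*(z + 20) = -2*(20 + z) = -40 - 2*z)
√(-1510 + A(13, √(16 + 22))) = √(-1510 + (-40 - 2*√(16 + 22))) = √(-1510 + (-40 - 2*√38)) = √(-1550 - 2*√38)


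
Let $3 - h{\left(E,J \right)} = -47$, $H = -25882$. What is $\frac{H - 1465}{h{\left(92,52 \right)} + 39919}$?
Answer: $- \frac{27347}{39969} \approx -0.68421$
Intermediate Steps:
$h{\left(E,J \right)} = 50$ ($h{\left(E,J \right)} = 3 - -47 = 3 + 47 = 50$)
$\frac{H - 1465}{h{\left(92,52 \right)} + 39919} = \frac{-25882 - 1465}{50 + 39919} = - \frac{27347}{39969}$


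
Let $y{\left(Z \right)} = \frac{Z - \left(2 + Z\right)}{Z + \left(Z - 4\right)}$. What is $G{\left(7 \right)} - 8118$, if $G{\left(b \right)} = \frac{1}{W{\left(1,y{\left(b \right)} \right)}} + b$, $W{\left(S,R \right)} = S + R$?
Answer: $- \frac{32439}{4} \approx -8109.8$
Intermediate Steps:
$y{\left(Z \right)} = - \frac{2}{-4 + 2 Z}$ ($y{\left(Z \right)} = \frac{Z - \left(2 + Z\right)}{Z + \left(-4 + Z\right)} = - \frac{2}{-4 + 2 Z}$)
$W{\left(S,R \right)} = R + S$
$G{\left(b \right)} = b + \frac{1}{1 - \frac{1}{-2 + b}}$ ($G{\left(b \right)} = \frac{1}{- \frac{1}{-2 + b} + 1} + b = \frac{1}{1 - \frac{1}{-2 + b}} + b = b + \frac{1}{1 - \frac{1}{-2 + b}}$)
$G{\left(7 \right)} - 8118 = \frac{-2 + 7 + 7 \left(-3 + 7\right)}{-3 + 7} - 8118 = \frac{-2 + 7 + 7 \cdot 4}{4} - 8118 = \frac{-2 + 7 + 28}{4} - 8118 = \frac{1}{4} \cdot 33 - 8118 = \frac{33}{4} - 8118 = - \frac{32439}{4}$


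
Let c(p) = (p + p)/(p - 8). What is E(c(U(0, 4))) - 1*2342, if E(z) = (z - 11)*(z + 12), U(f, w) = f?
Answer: -2474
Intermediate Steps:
c(p) = 2*p/(-8 + p) (c(p) = (2*p)/(-8 + p) = 2*p/(-8 + p))
E(z) = (-11 + z)*(12 + z)
E(c(U(0, 4))) - 1*2342 = (-132 + 2*0/(-8 + 0) + (2*0/(-8 + 0))**2) - 1*2342 = (-132 + 2*0/(-8) + (2*0/(-8))**2) - 2342 = (-132 + 2*0*(-1/8) + (2*0*(-1/8))**2) - 2342 = (-132 + 0 + 0**2) - 2342 = (-132 + 0 + 0) - 2342 = -132 - 2342 = -2474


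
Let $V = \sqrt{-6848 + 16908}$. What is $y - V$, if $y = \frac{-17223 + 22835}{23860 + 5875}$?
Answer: $\frac{5612}{29735} - 2 \sqrt{2515} \approx -100.11$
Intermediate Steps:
$y = \frac{5612}{29735} \approx 0.18873$
$V = 2 \sqrt{2515}$ ($V = \sqrt{10060} = 2 \sqrt{2515} \approx 100.3$)
$y - V = \frac{5612}{29735} - 2 \sqrt{2515}$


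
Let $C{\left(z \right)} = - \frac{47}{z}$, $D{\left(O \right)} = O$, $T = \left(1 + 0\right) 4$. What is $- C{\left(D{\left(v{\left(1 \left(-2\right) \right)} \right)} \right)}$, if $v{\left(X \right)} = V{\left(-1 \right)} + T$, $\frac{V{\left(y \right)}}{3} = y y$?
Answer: $\frac{47}{7} \approx 6.7143$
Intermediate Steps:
$V{\left(y \right)} = 3 y^{2}$ ($V{\left(y \right)} = 3 y y = 3 y^{2}$)
$T = 4$ ($T = 1 \cdot 4 = 4$)
$v{\left(X \right)} = 7$ ($v{\left(X \right)} = 3 \left(-1\right)^{2} + 4 = 3 \cdot 1 + 4 = 3 + 4 = 7$)
$- C{\left(D{\left(v{\left(1 \left(-2\right) \right)} \right)} \right)} = - \frac{-47}{7} = \left(-1\right) \left(- \frac{47}{7}\right) = \frac{47}{7}$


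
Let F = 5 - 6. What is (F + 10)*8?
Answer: 72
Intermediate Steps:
F = -1
(F + 10)*8 = (-1 + 10)*8 = 9*8 = 72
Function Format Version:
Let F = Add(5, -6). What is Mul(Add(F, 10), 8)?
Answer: 72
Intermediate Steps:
F = -1
Mul(Add(F, 10), 8) = Mul(Add(-1, 10), 8) = Mul(9, 8) = 72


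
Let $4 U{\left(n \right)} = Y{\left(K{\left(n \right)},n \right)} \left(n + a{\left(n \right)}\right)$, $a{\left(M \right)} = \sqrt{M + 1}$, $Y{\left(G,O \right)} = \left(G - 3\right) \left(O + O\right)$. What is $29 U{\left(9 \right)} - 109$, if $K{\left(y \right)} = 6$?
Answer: $\frac{6829}{2} + \frac{783 \sqrt{10}}{2} \approx 4652.5$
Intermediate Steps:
$Y{\left(G,O \right)} = 2 O \left(-3 + G\right)$ ($Y{\left(G,O \right)} = \left(-3 + G\right) 2 O = 2 O \left(-3 + G\right)$)
$a{\left(M \right)} = \sqrt{1 + M}$
$U{\left(n \right)} = \frac{3 n \left(n + \sqrt{1 + n}\right)}{2}$ ($U{\left(n \right)} = \frac{2 n \left(-3 + 6\right) \left(n + \sqrt{1 + n}\right)}{4} = \frac{2 n 3 \left(n + \sqrt{1 + n}\right)}{4} = \frac{6 n \left(n + \sqrt{1 + n}\right)}{4} = \frac{3 n \left(n + \sqrt{1 + n}\right)}{2}$)
$29 U{\left(9 \right)} - 109 = 29 \cdot \frac{3}{2} \cdot 9 \left(9 + \sqrt{1 + 9}\right) - 109 = 29 \cdot \frac{3}{2} \cdot 9 \left(9 + \sqrt{10}\right) - 109 = 29 \left(\frac{243}{2} + \frac{27 \sqrt{10}}{2}\right) - 109 = \left(\frac{7047}{2} + \frac{783 \sqrt{10}}{2}\right) - 109 = \frac{6829}{2} + \frac{783 \sqrt{10}}{2}$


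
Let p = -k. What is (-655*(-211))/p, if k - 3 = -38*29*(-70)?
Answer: -138205/77143 ≈ -1.7915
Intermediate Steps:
k = 77143 (k = 3 - 38*29*(-70) = 3 - 1102*(-70) = 3 + 77140 = 77143)
p = -77143 (p = -1*77143 = -77143)
(-655*(-211))/p = -655*(-211)/(-77143) = 138205*(-1/77143) = -138205/77143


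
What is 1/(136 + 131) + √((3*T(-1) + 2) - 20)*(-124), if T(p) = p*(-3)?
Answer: 1/267 - 372*I ≈ 0.0037453 - 372.0*I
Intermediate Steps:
T(p) = -3*p
1/(136 + 131) + √((3*T(-1) + 2) - 20)*(-124) = 1/(136 + 131) + √((3*(-3*(-1)) + 2) - 20)*(-124) = 1/267 + √((3*3 + 2) - 20)*(-124) = 1/267 + √((9 + 2) - 20)*(-124) = 1/267 + √(11 - 20)*(-124) = 1/267 + √(-9)*(-124) = 1/267 + (3*I)*(-124) = 1/267 - 372*I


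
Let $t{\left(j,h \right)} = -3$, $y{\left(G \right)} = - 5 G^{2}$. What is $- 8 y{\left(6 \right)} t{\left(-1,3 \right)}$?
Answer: $-4320$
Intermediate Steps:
$- 8 y{\left(6 \right)} t{\left(-1,3 \right)} = - 8 \left(- 5 \cdot 6^{2}\right) \left(-3\right) = - 8 \left(\left(-5\right) 36\right) \left(-3\right) = \left(-8\right) \left(-180\right) \left(-3\right) = 1440 \left(-3\right) = -4320$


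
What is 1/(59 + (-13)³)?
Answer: -1/2138 ≈ -0.00046773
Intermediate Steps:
1/(59 + (-13)³) = 1/(59 - 2197) = 1/(-2138) = -1/2138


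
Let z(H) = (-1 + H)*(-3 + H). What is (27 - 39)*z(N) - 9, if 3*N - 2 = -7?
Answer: -475/3 ≈ -158.33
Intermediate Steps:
N = -5/3 (N = 2/3 + (1/3)*(-7) = 2/3 - 7/3 = -5/3 ≈ -1.6667)
(27 - 39)*z(N) - 9 = (27 - 39)*(3 + (-5/3)**2 - 4*(-5/3)) - 9 = -12*(3 + 25/9 + 20/3) - 9 = -12*112/9 - 9 = -448/3 - 9 = -475/3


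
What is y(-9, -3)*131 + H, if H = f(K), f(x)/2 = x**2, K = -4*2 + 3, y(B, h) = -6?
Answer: -736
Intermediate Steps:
K = -5 (K = -8 + 3 = -5)
f(x) = 2*x**2
H = 50 (H = 2*(-5)**2 = 2*25 = 50)
y(-9, -3)*131 + H = -6*131 + 50 = -786 + 50 = -736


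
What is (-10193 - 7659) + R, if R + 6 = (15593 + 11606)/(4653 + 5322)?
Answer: -178106351/9975 ≈ -17855.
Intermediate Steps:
R = -32651/9975 (R = -6 + (15593 + 11606)/(4653 + 5322) = -6 + 27199/9975 = -32651/9975 ≈ -3.2733)
(-10193 - 7659) + R = (-10193 - 7659) - 32651/9975 = -17852 - 32651/9975 = -178106351/9975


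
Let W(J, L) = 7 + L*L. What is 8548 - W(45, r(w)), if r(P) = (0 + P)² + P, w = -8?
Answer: 5405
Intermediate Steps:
r(P) = P + P² (r(P) = P² + P = P + P²)
W(J, L) = 7 + L²
8548 - W(45, r(w)) = 8548 - (7 + (-8*(1 - 8))²) = 8548 - (7 + (-8*(-7))²) = 8548 - (7 + 56²) = 8548 - (7 + 3136) = 8548 - 1*3143 = 8548 - 3143 = 5405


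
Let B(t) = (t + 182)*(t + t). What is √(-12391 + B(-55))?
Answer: 3*I*√2929 ≈ 162.36*I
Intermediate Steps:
B(t) = 2*t*(182 + t) (B(t) = (182 + t)*(2*t) = 2*t*(182 + t))
√(-12391 + B(-55)) = √(-12391 + 2*(-55)*(182 - 55)) = √(-12391 + 2*(-55)*127) = √(-12391 - 13970) = √(-26361) = 3*I*√2929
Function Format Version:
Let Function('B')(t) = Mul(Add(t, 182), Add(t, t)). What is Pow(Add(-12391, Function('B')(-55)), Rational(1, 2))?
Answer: Mul(3, I, Pow(2929, Rational(1, 2))) ≈ Mul(162.36, I)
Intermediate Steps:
Function('B')(t) = Mul(2, t, Add(182, t)) (Function('B')(t) = Mul(Add(182, t), Mul(2, t)) = Mul(2, t, Add(182, t)))
Pow(Add(-12391, Function('B')(-55)), Rational(1, 2)) = Pow(Add(-12391, Mul(2, -55, Add(182, -55))), Rational(1, 2)) = Pow(Add(-12391, Mul(2, -55, 127)), Rational(1, 2)) = Pow(Add(-12391, -13970), Rational(1, 2)) = Pow(-26361, Rational(1, 2)) = Mul(3, I, Pow(2929, Rational(1, 2)))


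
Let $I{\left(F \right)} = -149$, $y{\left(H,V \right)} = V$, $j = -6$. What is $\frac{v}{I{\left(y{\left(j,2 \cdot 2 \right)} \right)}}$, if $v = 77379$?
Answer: $- \frac{77379}{149} \approx -519.32$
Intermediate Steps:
$\frac{v}{I{\left(y{\left(j,2 \cdot 2 \right)} \right)}} = \frac{77379}{-149} = 77379 \left(- \frac{1}{149}\right) = - \frac{77379}{149}$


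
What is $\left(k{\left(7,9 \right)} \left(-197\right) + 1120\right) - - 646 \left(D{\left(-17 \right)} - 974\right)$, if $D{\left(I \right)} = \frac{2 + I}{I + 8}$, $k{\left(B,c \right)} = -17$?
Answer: $- \frac{1870975}{3} \approx -6.2366 \cdot 10^{5}$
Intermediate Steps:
$D{\left(I \right)} = \frac{2 + I}{8 + I}$
$\left(k{\left(7,9 \right)} \left(-197\right) + 1120\right) - - 646 \left(D{\left(-17 \right)} - 974\right) = \left(\left(-17\right) \left(-197\right) + 1120\right) - - 646 \left(\frac{2 - 17}{8 - 17} - 974\right) = \left(3349 + 1120\right) - - 646 \left(\frac{1}{-9} \left(-15\right) - 974\right) = 4469 - - 646 \left(\left(- \frac{1}{9}\right) \left(-15\right) - 974\right) = 4469 - - 646 \left(\frac{5}{3} - 974\right) = 4469 - \left(-646\right) \left(- \frac{2917}{3}\right) = 4469 - \frac{1884382}{3} = - \frac{1870975}{3}$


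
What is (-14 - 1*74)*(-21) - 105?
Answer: 1743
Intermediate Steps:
(-14 - 1*74)*(-21) - 105 = (-14 - 74)*(-21) - 105 = -88*(-21) - 105 = 1848 - 105 = 1743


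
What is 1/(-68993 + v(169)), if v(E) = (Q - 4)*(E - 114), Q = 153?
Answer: -1/60798 ≈ -1.6448e-5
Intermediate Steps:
v(E) = -16986 + 149*E (v(E) = (153 - 4)*(E - 114) = 149*(-114 + E) = -16986 + 149*E)
1/(-68993 + v(169)) = 1/(-68993 + (-16986 + 149*169)) = 1/(-68993 + (-16986 + 25181)) = 1/(-68993 + 8195) = 1/(-60798) = -1/60798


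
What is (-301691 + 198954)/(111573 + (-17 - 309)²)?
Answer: -102737/217849 ≈ -0.47160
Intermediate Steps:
(-301691 + 198954)/(111573 + (-17 - 309)²) = -102737/(111573 + (-326)²) = -102737/(111573 + 106276) = -102737/217849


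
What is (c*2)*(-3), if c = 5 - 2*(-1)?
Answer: -42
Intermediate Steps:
c = 7 (c = 5 + 2 = 7)
(c*2)*(-3) = (7*2)*(-3) = 14*(-3) = -42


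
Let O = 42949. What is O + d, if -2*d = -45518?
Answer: 65708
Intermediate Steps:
d = 22759 (d = -½*(-45518) = 22759)
O + d = 42949 + 22759 = 65708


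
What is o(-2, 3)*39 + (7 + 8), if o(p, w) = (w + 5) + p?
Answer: 249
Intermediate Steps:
o(p, w) = 5 + p + w (o(p, w) = (5 + w) + p = 5 + p + w)
o(-2, 3)*39 + (7 + 8) = (5 - 2 + 3)*39 + (7 + 8) = 6*39 + 15 = 234 + 15 = 249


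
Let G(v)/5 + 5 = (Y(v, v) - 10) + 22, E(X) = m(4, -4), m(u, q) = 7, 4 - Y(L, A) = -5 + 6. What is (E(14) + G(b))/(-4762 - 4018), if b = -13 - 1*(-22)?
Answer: -57/8780 ≈ -0.0064920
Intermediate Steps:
Y(L, A) = 3 (Y(L, A) = 4 - (-5 + 6) = 4 - 1*1 = 4 - 1 = 3)
b = 9 (b = -13 + 22 = 9)
E(X) = 7
G(v) = 50 (G(v) = -25 + 5*((3 - 10) + 22) = -25 + 5*(-7 + 22) = -25 + 5*15 = -25 + 75 = 50)
(E(14) + G(b))/(-4762 - 4018) = (7 + 50)/(-4762 - 4018) = 57/(-8780) = 57*(-1/8780) = -57/8780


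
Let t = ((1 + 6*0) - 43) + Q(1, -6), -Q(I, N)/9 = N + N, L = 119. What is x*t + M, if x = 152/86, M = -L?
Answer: -101/43 ≈ -2.3488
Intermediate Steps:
M = -119 (M = -1*119 = -119)
Q(I, N) = -18*N (Q(I, N) = -9*(N + N) = -18*N)
x = 76/43 (x = 152*(1/86) = 76/43 ≈ 1.7674)
t = 66 (t = ((1 + 6*0) - 43) - 18*(-6) = ((1 + 0) - 43) + 108 = (1 - 43) + 108 = -42 + 108 = 66)
x*t + M = (76/43)*66 - 119 = 5016/43 - 119 = -101/43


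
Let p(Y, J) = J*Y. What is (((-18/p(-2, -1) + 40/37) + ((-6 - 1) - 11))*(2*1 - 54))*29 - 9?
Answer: 1445839/37 ≈ 39077.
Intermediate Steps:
(((-18/p(-2, -1) + 40/37) + ((-6 - 1) - 11))*(2*1 - 54))*29 - 9 = (((-18/((-1*(-2))) + 40/37) + ((-6 - 1) - 11))*(2*1 - 54))*29 - 9 = (((-18/2 + 40*(1/37)) + (-7 - 11))*(2 - 54))*29 - 9 = (((-18*½ + 40/37) - 18)*(-52))*29 - 9 = (((-9 + 40/37) - 18)*(-52))*29 - 9 = ((-293/37 - 18)*(-52))*29 - 9 = -959/37*(-52)*29 - 9 = (49868/37)*29 - 9 = 1446172/37 - 9 = 1445839/37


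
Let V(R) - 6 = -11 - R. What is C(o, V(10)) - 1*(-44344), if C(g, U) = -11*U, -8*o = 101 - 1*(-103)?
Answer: 44509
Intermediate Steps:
o = -51/2 (o = -(101 - 1*(-103))/8 = -(101 + 103)/8 = -⅛*204 = -51/2 ≈ -25.500)
V(R) = -5 - R (V(R) = 6 + (-11 - R) = -5 - R)
C(o, V(10)) - 1*(-44344) = -11*(-5 - 1*10) - 1*(-44344) = -11*(-5 - 10) + 44344 = -11*(-15) + 44344 = 165 + 44344 = 44509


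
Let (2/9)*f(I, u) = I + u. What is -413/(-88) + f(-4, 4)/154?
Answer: 413/88 ≈ 4.6932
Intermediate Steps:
f(I, u) = 9*I/2 + 9*u/2 (f(I, u) = 9*(I + u)/2 = 9*I/2 + 9*u/2)
-413/(-88) + f(-4, 4)/154 = -413/(-88) + ((9/2)*(-4) + (9/2)*4)/154 = -413*(-1/88) + (-18 + 18)*(1/154) = 413/88 + 0*(1/154) = 413/88 + 0 = 413/88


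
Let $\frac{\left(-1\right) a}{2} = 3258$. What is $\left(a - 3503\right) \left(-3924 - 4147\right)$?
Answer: $80863349$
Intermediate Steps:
$a = -6516$ ($a = \left(-2\right) 3258 = -6516$)
$\left(a - 3503\right) \left(-3924 - 4147\right) = \left(-6516 - 3503\right) \left(-3924 - 4147\right) = \left(-10019\right) \left(-8071\right) = 80863349$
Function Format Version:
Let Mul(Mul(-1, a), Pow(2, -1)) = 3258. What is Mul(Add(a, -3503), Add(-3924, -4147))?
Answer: 80863349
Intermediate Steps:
a = -6516 (a = Mul(-2, 3258) = -6516)
Mul(Add(a, -3503), Add(-3924, -4147)) = Mul(Add(-6516, -3503), Add(-3924, -4147)) = Mul(-10019, -8071) = 80863349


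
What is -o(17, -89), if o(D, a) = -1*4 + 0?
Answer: 4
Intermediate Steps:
o(D, a) = -4 (o(D, a) = -4 + 0 = -4)
-o(17, -89) = -1*(-4) = 4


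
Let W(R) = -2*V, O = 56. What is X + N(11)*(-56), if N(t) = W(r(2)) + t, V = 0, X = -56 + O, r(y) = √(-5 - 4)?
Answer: -616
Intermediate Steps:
r(y) = 3*I (r(y) = √(-9) = 3*I)
X = 0 (X = -56 + 56 = 0)
W(R) = 0 (W(R) = -2*0 = 0)
N(t) = t (N(t) = 0 + t = t)
X + N(11)*(-56) = 0 + 11*(-56) = 0 - 616 = -616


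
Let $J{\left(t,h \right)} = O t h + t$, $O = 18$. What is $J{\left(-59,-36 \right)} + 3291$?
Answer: $41464$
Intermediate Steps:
$J{\left(t,h \right)} = t + 18 h t$ ($J{\left(t,h \right)} = 18 t h + t = 18 h t + t = t + 18 h t$)
$J{\left(-59,-36 \right)} + 3291 = - 59 \left(1 + 18 \left(-36\right)\right) + 3291 = - 59 \left(1 - 648\right) + 3291 = \left(-59\right) \left(-647\right) + 3291 = 38173 + 3291 = 41464$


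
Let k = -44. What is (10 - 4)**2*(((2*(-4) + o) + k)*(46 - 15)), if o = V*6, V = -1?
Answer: -64728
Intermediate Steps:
o = -6 (o = -1*6 = -6)
(10 - 4)**2*(((2*(-4) + o) + k)*(46 - 15)) = (10 - 4)**2*(((2*(-4) - 6) - 44)*(46 - 15)) = 6**2*(((-8 - 6) - 44)*31) = 36*((-14 - 44)*31) = 36*(-58*31) = 36*(-1798) = -64728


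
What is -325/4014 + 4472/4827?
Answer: 5460611/6458526 ≈ 0.84549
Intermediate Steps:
-325/4014 + 4472/4827 = 5460611/6458526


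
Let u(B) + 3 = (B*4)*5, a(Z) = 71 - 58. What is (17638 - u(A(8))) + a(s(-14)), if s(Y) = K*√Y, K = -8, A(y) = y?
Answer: 17494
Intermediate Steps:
s(Y) = -8*√Y
a(Z) = 13
u(B) = -3 + 20*B (u(B) = -3 + (B*4)*5 = -3 + (4*B)*5 = -3 + 20*B)
(17638 - u(A(8))) + a(s(-14)) = (17638 - (-3 + 20*8)) + 13 = (17638 - (-3 + 160)) + 13 = (17638 - 1*157) + 13 = (17638 - 157) + 13 = 17481 + 13 = 17494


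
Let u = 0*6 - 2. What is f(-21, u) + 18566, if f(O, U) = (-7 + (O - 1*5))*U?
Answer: 18632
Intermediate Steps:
u = -2 (u = 0 - 2 = -2)
f(O, U) = U*(-12 + O) (f(O, U) = (-7 + (O - 5))*U = (-7 + (-5 + O))*U = (-12 + O)*U = U*(-12 + O))
f(-21, u) + 18566 = -2*(-12 - 21) + 18566 = -2*(-33) + 18566 = 66 + 18566 = 18632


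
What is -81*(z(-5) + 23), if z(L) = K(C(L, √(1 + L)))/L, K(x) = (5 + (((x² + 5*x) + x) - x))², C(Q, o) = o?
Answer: -17334/5 + 324*I ≈ -3466.8 + 324.0*I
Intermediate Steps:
K(x) = (5 + x² + 5*x)² (K(x) = (5 + ((x² + 6*x) - x))² = (5 + (x² + 5*x))² = (5 + x² + 5*x)²)
z(L) = (6 + L + 5*√(1 + L))²/L (z(L) = (5 + (√(1 + L))² + 5*√(1 + L))²/L = (5 + (1 + L) + 5*√(1 + L))²/L = (6 + L + 5*√(1 + L))²/L)
-81*(z(-5) + 23) = -81*((6 - 5 + 5*√(1 - 5))²/(-5) + 23) = -81*(-(6 - 5 + 5*√(-4))²/5 + 23) = -81*(-(6 - 5 + 5*(2*I))²/5 + 23) = -81*(-(6 - 5 + 10*I)²/5 + 23) = -81*(-(1 + 10*I)²/5 + 23) = -81*(23 - (1 + 10*I)²/5) = -1863 + 81*(1 + 10*I)²/5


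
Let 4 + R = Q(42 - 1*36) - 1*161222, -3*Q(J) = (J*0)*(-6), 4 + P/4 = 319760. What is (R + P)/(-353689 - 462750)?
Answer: -1117798/816439 ≈ -1.3691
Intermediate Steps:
P = 1279024 (P = -16 + 4*319760 = -16 + 1279040 = 1279024)
Q(J) = 0 (Q(J) = -J*0*(-6)/3 = -0*(-6) = -⅓*0 = 0)
R = -161226 (R = -4 + (0 - 1*161222) = -4 + (0 - 161222) = -4 - 161222 = -161226)
(R + P)/(-353689 - 462750) = (-161226 + 1279024)/(-353689 - 462750) = 1117798/(-816439) = 1117798*(-1/816439) = -1117798/816439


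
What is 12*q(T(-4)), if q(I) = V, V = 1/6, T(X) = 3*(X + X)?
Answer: 2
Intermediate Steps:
T(X) = 6*X (T(X) = 3*(2*X) = 6*X)
V = ⅙ ≈ 0.16667
q(I) = ⅙
12*q(T(-4)) = 12*(⅙) = 2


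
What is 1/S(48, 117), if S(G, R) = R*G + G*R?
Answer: 1/11232 ≈ 8.9031e-5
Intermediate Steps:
S(G, R) = 2*G*R (S(G, R) = G*R + G*R = 2*G*R)
1/S(48, 117) = 1/(2*48*117) = 1/11232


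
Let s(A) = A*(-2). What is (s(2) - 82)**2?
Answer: 7396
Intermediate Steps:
s(A) = -2*A
(s(2) - 82)**2 = (-2*2 - 82)**2 = (-4 - 82)**2 = (-86)**2 = 7396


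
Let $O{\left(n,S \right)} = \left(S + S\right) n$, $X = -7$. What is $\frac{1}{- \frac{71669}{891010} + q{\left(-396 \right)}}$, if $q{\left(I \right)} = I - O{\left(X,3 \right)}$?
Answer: $- \frac{891010}{315489209} \approx -0.0028242$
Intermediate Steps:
$O{\left(n,S \right)} = 2 S n$
$q{\left(I \right)} = 42 + I$ ($q{\left(I \right)} = I - 2 \cdot 3 \left(-7\right) = I - -42 = I + 42 = 42 + I$)
$\frac{1}{- \frac{71669}{891010} + q{\left(-396 \right)}} = \frac{1}{- \frac{71669}{891010} + \left(42 - 396\right)} = \frac{1}{\left(-71669\right) \frac{1}{891010} - 354} = \frac{1}{- \frac{71669}{891010} - 354} = \frac{1}{- \frac{315489209}{891010}} = - \frac{891010}{315489209}$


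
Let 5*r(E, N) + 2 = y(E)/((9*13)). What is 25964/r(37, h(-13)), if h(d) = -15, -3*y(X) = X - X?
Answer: -64910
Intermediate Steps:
y(X) = 0 (y(X) = -(X - X)/3 = -⅓*0 = 0)
r(E, N) = -⅖ (r(E, N) = -⅖ + (0/((9*13)))/5 = -⅖ + (0/117)/5 = -⅖ + (0*(1/117))/5 = -⅖ + (⅕)*0 = -⅖ + 0 = -⅖)
25964/r(37, h(-13)) = 25964/(-⅖) = 25964*(-5/2) = -64910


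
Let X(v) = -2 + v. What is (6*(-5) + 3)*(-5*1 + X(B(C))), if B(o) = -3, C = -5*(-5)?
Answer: 270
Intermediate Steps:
C = 25
(6*(-5) + 3)*(-5*1 + X(B(C))) = (6*(-5) + 3)*(-5*1 + (-2 - 3)) = (-30 + 3)*(-5 - 5) = -27*(-10) = 270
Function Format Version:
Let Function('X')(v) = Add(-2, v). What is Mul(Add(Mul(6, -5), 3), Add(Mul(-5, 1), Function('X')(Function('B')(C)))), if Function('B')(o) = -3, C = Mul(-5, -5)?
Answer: 270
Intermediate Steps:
C = 25
Mul(Add(Mul(6, -5), 3), Add(Mul(-5, 1), Function('X')(Function('B')(C)))) = Mul(Add(Mul(6, -5), 3), Add(Mul(-5, 1), Add(-2, -3))) = Mul(Add(-30, 3), Add(-5, -5)) = Mul(-27, -10) = 270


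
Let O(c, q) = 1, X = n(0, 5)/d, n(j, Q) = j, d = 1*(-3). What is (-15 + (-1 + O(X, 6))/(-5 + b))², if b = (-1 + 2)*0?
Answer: 225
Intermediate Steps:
d = -3
b = 0 (b = 1*0 = 0)
X = 0 (X = 0/(-3) = 0*(-⅓) = 0)
(-15 + (-1 + O(X, 6))/(-5 + b))² = (-15 + (-1 + 1)/(-5 + 0))² = (-15 + 0/(-5))² = (-15 + 0*(-⅕))² = (-15 + 0)² = (-15)² = 225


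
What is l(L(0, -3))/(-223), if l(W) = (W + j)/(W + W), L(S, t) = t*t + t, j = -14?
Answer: 2/669 ≈ 0.0029895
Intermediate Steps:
L(S, t) = t + t² (L(S, t) = t² + t = t + t²)
l(W) = (-14 + W)/(2*W) (l(W) = (W - 14)/(W + W) = (-14 + W)/((2*W)) = (1/(2*W))*(-14 + W) = (-14 + W)/(2*W))
l(L(0, -3))/(-223) = ((-14 - 3*(1 - 3))/(2*((-3*(1 - 3)))))/(-223) = ((-14 - 3*(-2))/(2*((-3*(-2)))))*(-1/223) = ((½)*(-14 + 6)/6)*(-1/223) = ((½)*(⅙)*(-8))*(-1/223) = -⅔*(-1/223) = 2/669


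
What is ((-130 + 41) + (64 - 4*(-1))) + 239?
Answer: 218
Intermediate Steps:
((-130 + 41) + (64 - 4*(-1))) + 239 = (-89 + (64 + 4)) + 239 = (-89 + 68) + 239 = -21 + 239 = 218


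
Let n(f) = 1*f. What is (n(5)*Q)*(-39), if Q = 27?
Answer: -5265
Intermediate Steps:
n(f) = f
(n(5)*Q)*(-39) = (5*27)*(-39) = 135*(-39) = -5265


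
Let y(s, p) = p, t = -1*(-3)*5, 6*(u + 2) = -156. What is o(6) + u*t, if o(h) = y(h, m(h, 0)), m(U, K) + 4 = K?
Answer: -424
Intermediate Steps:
u = -28 (u = -2 + (⅙)*(-156) = -2 - 26 = -28)
m(U, K) = -4 + K
t = 15 (t = 3*5 = 15)
o(h) = -4 (o(h) = -4 + 0 = -4)
o(6) + u*t = -4 - 28*15 = -4 - 420 = -424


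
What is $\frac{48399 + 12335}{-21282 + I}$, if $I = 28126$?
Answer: $\frac{30367}{3422} \approx 8.8741$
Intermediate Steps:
$\frac{48399 + 12335}{-21282 + I} = \frac{48399 + 12335}{-21282 + 28126} = \frac{60734}{6844} = 60734 \cdot \frac{1}{6844} = \frac{30367}{3422}$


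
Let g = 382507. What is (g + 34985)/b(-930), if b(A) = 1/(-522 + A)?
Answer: -606198384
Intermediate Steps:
(g + 34985)/b(-930) = (382507 + 34985)/(1/(-522 - 930)) = 417492/(1/(-1452)) = 417492/(-1/1452) = 417492*(-1452) = -606198384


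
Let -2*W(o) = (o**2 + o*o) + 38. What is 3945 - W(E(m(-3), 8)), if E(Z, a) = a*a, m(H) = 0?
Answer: 8060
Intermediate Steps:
E(Z, a) = a**2
W(o) = -19 - o**2 (W(o) = -((o**2 + o*o) + 38)/2 = -((o**2 + o**2) + 38)/2 = -(2*o**2 + 38)/2 = -(38 + 2*o**2)/2 = -19 - o**2)
3945 - W(E(m(-3), 8)) = 3945 - (-19 - (8**2)**2) = 3945 - (-19 - 1*64**2) = 3945 - (-19 - 1*4096) = 3945 - (-19 - 4096) = 3945 - 1*(-4115) = 3945 + 4115 = 8060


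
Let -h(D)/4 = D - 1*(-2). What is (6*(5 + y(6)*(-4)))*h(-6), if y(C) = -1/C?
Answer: 544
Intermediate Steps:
h(D) = -8 - 4*D (h(D) = -4*(D - 1*(-2)) = -4*(D + 2) = -4*(2 + D) = -8 - 4*D)
(6*(5 + y(6)*(-4)))*h(-6) = (6*(5 - 1/6*(-4)))*(-8 - 4*(-6)) = (6*(5 - 1*⅙*(-4)))*(-8 + 24) = (6*(5 - ⅙*(-4)))*16 = (6*(5 + ⅔))*16 = (6*(17/3))*16 = 34*16 = 544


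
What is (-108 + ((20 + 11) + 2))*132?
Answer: -9900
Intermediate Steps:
(-108 + ((20 + 11) + 2))*132 = (-108 + (31 + 2))*132 = (-108 + 33)*132 = -75*132 = -9900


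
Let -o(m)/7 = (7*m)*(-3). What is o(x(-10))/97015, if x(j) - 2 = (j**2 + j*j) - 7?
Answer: 5733/19403 ≈ 0.29547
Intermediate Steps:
x(j) = -5 + 2*j**2 (x(j) = 2 + ((j**2 + j*j) - 7) = 2 + ((j**2 + j**2) - 7) = 2 + (2*j**2 - 7) = 2 + (-7 + 2*j**2) = -5 + 2*j**2)
o(m) = 147*m (o(m) = -7*7*m*(-3) = -(-147)*m = 147*m)
o(x(-10))/97015 = (147*(-5 + 2*(-10)**2))/97015 = (147*(-5 + 2*100))*(1/97015) = (147*(-5 + 200))*(1/97015) = (147*195)*(1/97015) = 28665*(1/97015) = 5733/19403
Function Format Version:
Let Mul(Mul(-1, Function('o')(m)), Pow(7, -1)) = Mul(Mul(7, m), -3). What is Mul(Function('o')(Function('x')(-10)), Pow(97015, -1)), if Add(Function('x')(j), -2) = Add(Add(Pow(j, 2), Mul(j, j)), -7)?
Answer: Rational(5733, 19403) ≈ 0.29547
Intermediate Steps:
Function('x')(j) = Add(-5, Mul(2, Pow(j, 2))) (Function('x')(j) = Add(2, Add(Add(Pow(j, 2), Mul(j, j)), -7)) = Add(2, Add(Add(Pow(j, 2), Pow(j, 2)), -7)) = Add(2, Add(Mul(2, Pow(j, 2)), -7)) = Add(2, Add(-7, Mul(2, Pow(j, 2)))) = Add(-5, Mul(2, Pow(j, 2))))
Function('o')(m) = Mul(147, m) (Function('o')(m) = Mul(-7, Mul(Mul(7, m), -3)) = Mul(-7, Mul(-21, m)) = Mul(147, m))
Mul(Function('o')(Function('x')(-10)), Pow(97015, -1)) = Mul(Mul(147, Add(-5, Mul(2, Pow(-10, 2)))), Pow(97015, -1)) = Mul(Mul(147, Add(-5, Mul(2, 100))), Rational(1, 97015)) = Mul(Mul(147, Add(-5, 200)), Rational(1, 97015)) = Mul(Mul(147, 195), Rational(1, 97015)) = Mul(28665, Rational(1, 97015)) = Rational(5733, 19403)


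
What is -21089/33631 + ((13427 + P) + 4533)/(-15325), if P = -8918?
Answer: -627280427/515395075 ≈ -1.2171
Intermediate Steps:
-21089/33631 + ((13427 + P) + 4533)/(-15325) = -21089/33631 + ((13427 - 8918) + 4533)/(-15325) = -21089*1/33631 + (4509 + 4533)*(-1/15325) = -21089/33631 + 9042*(-1/15325) = -21089/33631 - 9042/15325 = -627280427/515395075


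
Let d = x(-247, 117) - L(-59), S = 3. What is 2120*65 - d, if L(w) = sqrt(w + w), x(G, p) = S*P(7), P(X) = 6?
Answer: 137782 + I*sqrt(118) ≈ 1.3778e+5 + 10.863*I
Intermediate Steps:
x(G, p) = 18 (x(G, p) = 3*6 = 18)
L(w) = sqrt(2)*sqrt(w) (L(w) = sqrt(2*w) = sqrt(2)*sqrt(w))
d = 18 - I*sqrt(118) (d = 18 - sqrt(2)*sqrt(-59) = 18 - sqrt(2)*I*sqrt(59) = 18 - I*sqrt(118) ≈ 18.0 - 10.863*I)
2120*65 - d = 2120*65 - (18 - I*sqrt(118)) = 137800 + (-18 + I*sqrt(118)) = 137782 + I*sqrt(118)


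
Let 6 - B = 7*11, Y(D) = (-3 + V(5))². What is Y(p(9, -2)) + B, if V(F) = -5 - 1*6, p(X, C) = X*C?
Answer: 125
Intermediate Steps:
p(X, C) = C*X
V(F) = -11 (V(F) = -5 - 6 = -11)
Y(D) = 196 (Y(D) = (-3 - 11)² = (-14)² = 196)
B = -71 (B = 6 - 7*11 = 6 - 1*77 = 6 - 77 = -71)
Y(p(9, -2)) + B = 196 - 71 = 125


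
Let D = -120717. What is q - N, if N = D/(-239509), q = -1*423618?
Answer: -101460444279/239509 ≈ -4.2362e+5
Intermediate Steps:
q = -423618
N = 120717/239509 (N = -120717/(-239509) = -120717*(-1/239509) = 120717/239509 ≈ 0.50402)
q - N = -423618 - 1*120717/239509 = -423618 - 120717/239509 = -101460444279/239509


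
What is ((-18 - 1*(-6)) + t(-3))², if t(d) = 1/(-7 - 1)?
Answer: 9409/64 ≈ 147.02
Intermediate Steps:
t(d) = -⅛ (t(d) = 1/(-8) = -⅛)
((-18 - 1*(-6)) + t(-3))² = ((-18 - 1*(-6)) - ⅛)² = ((-18 + 6) - ⅛)² = (-12 - ⅛)² = (-97/8)² = 9409/64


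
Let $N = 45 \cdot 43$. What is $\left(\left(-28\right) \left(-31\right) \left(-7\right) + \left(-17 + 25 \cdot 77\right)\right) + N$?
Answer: $-2233$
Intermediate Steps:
$N = 1935$
$\left(\left(-28\right) \left(-31\right) \left(-7\right) + \left(-17 + 25 \cdot 77\right)\right) + N = \left(\left(-28\right) \left(-31\right) \left(-7\right) + \left(-17 + 25 \cdot 77\right)\right) + 1935 = \left(868 \left(-7\right) + \left(-17 + 1925\right)\right) + 1935 = \left(-6076 + 1908\right) + 1935 = -4168 + 1935 = -2233$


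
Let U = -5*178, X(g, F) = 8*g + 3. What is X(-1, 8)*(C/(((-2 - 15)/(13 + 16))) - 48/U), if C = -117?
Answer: -1510293/1513 ≈ -998.21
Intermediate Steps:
X(g, F) = 3 + 8*g
U = -890
X(-1, 8)*(C/(((-2 - 15)/(13 + 16))) - 48/U) = (3 + 8*(-1))*(-117*(13 + 16)/(-2 - 15) - 48/(-890)) = (3 - 8)*(-117/((-17/29)) - 48*(-1/890)) = -5*(-117/((-17*1/29)) + 24/445) = -5*(-117/(-17/29) + 24/445) = -5*(-117*(-29/17) + 24/445) = -5*(3393/17 + 24/445) = -5*1510293/7565 = -1510293/1513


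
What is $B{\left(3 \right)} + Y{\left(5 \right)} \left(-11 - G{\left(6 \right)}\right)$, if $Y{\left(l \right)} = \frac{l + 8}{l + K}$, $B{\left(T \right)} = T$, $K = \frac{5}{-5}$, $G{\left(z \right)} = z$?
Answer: $- \frac{209}{4} \approx -52.25$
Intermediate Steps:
$K = -1$ ($K = 5 \left(- \frac{1}{5}\right) = -1$)
$Y{\left(l \right)} = \frac{8 + l}{-1 + l}$ ($Y{\left(l \right)} = \frac{l + 8}{l - 1} = \frac{8 + l}{-1 + l}$)
$B{\left(3 \right)} + Y{\left(5 \right)} \left(-11 - G{\left(6 \right)}\right) = 3 + \frac{8 + 5}{-1 + 5} \left(-11 - 6\right) = 3 + \frac{1}{4} \cdot 13 \left(-11 - 6\right) = 3 + \frac{1}{4} \cdot 13 \left(-17\right) = 3 + \frac{13}{4} \left(-17\right) = 3 - \frac{221}{4} = - \frac{209}{4}$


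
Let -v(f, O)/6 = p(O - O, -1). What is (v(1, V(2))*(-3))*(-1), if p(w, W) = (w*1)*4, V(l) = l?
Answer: 0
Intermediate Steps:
p(w, W) = 4*w (p(w, W) = w*4 = 4*w)
v(f, O) = 0 (v(f, O) = -24*(O - O) = -24*0 = -6*0 = 0)
(v(1, V(2))*(-3))*(-1) = (0*(-3))*(-1) = 0*(-1) = 0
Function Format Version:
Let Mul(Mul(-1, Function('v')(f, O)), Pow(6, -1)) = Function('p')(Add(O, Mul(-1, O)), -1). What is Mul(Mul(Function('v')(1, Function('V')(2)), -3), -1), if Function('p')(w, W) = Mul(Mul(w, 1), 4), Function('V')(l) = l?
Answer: 0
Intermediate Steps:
Function('p')(w, W) = Mul(4, w) (Function('p')(w, W) = Mul(w, 4) = Mul(4, w))
Function('v')(f, O) = 0 (Function('v')(f, O) = Mul(-6, Mul(4, Add(O, Mul(-1, O)))) = Mul(-6, Mul(4, 0)) = Mul(-6, 0) = 0)
Mul(Mul(Function('v')(1, Function('V')(2)), -3), -1) = Mul(Mul(0, -3), -1) = Mul(0, -1) = 0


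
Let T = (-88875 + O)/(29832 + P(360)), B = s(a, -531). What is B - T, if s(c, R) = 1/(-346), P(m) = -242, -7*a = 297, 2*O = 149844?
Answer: 1199537/2559535 ≈ 0.46865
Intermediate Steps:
O = 74922 (O = (½)*149844 = 74922)
a = -297/7 (a = -⅐*297 = -297/7 ≈ -42.429)
s(c, R) = -1/346
B = -1/346 ≈ -0.0028902
T = -13953/29590 (T = (-88875 + 74922)/(29832 - 242) = -13953/29590 ≈ -0.47154)
B - T = -1/346 - 1*(-13953/29590) = -1/346 + 13953/29590 = 1199537/2559535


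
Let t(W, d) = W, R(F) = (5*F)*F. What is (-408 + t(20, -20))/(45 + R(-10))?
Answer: -388/545 ≈ -0.71193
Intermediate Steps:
R(F) = 5*F²
(-408 + t(20, -20))/(45 + R(-10)) = (-408 + 20)/(45 + 5*(-10)²) = -388/(45 + 5*100) = -388/(45 + 500) = -388/545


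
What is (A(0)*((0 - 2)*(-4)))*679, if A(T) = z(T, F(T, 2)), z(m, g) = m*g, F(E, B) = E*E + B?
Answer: 0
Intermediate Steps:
F(E, B) = B + E² (F(E, B) = E² + B = B + E²)
z(m, g) = g*m
A(T) = T*(2 + T²) (A(T) = (2 + T²)*T = T*(2 + T²))
(A(0)*((0 - 2)*(-4)))*679 = ((0*(2 + 0²))*((0 - 2)*(-4)))*679 = ((0*(2 + 0))*(-2*(-4)))*679 = ((0*2)*8)*679 = (0*8)*679 = 0*679 = 0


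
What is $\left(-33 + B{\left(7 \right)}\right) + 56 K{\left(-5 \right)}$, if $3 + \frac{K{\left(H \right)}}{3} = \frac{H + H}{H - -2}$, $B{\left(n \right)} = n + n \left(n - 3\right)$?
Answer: $58$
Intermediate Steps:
$B{\left(n \right)} = n + n \left(-3 + n\right)$
$K{\left(H \right)} = -9 + \frac{6 H}{2 + H}$ ($K{\left(H \right)} = -9 + 3 \frac{H + H}{H - -2} = -9 + 3 \frac{2 H}{H + 2} = -9 + 3 \frac{2 H}{2 + H} = -9 + \frac{6 H}{2 + H}$)
$\left(-33 + B{\left(7 \right)}\right) + 56 K{\left(-5 \right)} = \left(-33 + 7 \left(-2 + 7\right)\right) + 56 \frac{3 \left(-6 - -5\right)}{2 - 5} = \left(-33 + 7 \cdot 5\right) + 56 \frac{3 \left(-6 + 5\right)}{-3} = \left(-33 + 35\right) + 56 \cdot 3 \left(- \frac{1}{3}\right) \left(-1\right) = 2 + 56 \cdot 1 = 2 + 56 = 58$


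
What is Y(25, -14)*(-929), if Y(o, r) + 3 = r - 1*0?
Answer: 15793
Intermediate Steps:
Y(o, r) = -3 + r (Y(o, r) = -3 + (r - 1*0) = -3 + (r + 0) = -3 + r)
Y(25, -14)*(-929) = (-3 - 14)*(-929) = -17*(-929) = 15793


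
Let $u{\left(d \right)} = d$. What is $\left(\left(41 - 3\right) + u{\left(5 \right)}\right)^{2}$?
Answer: $1849$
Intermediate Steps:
$\left(\left(41 - 3\right) + u{\left(5 \right)}\right)^{2} = \left(\left(41 - 3\right) + 5\right)^{2} = \left(38 + 5\right)^{2} = 43^{2} = 1849$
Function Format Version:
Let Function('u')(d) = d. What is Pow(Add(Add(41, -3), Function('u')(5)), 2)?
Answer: 1849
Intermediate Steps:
Pow(Add(Add(41, -3), Function('u')(5)), 2) = Pow(Add(Add(41, -3), 5), 2) = Pow(Add(38, 5), 2) = Pow(43, 2) = 1849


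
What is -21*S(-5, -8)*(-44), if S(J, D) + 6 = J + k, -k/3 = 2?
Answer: -15708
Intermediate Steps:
k = -6 (k = -3*2 = -6)
S(J, D) = -12 + J (S(J, D) = -6 + (J - 6) = -6 + (-6 + J) = -12 + J)
-21*S(-5, -8)*(-44) = -21*(-12 - 5)*(-44) = -21*(-17)*(-44) = 357*(-44) = -15708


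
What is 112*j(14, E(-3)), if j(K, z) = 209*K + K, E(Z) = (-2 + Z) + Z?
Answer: 329280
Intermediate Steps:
E(Z) = -2 + 2*Z
j(K, z) = 210*K
112*j(14, E(-3)) = 112*(210*14) = 112*2940 = 329280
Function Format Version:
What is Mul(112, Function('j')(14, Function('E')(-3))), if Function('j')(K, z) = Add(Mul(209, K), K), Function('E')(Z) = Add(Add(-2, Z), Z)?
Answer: 329280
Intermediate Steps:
Function('E')(Z) = Add(-2, Mul(2, Z))
Function('j')(K, z) = Mul(210, K)
Mul(112, Function('j')(14, Function('E')(-3))) = Mul(112, Mul(210, 14)) = Mul(112, 2940) = 329280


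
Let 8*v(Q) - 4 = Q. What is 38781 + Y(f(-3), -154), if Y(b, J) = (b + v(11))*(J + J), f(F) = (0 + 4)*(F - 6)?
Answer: 98583/2 ≈ 49292.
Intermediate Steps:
v(Q) = 1/2 + Q/8
f(F) = -24 + 4*F (f(F) = 4*(-6 + F) = -24 + 4*F)
Y(b, J) = 2*J*(15/8 + b) (Y(b, J) = (b + (1/2 + (1/8)*11))*(J + J) = (b + (1/2 + 11/8))*(2*J) = (b + 15/8)*(2*J) = (15/8 + b)*(2*J) = 2*J*(15/8 + b))
38781 + Y(f(-3), -154) = 38781 + (1/4)*(-154)*(15 + 8*(-24 + 4*(-3))) = 38781 + (1/4)*(-154)*(15 + 8*(-24 - 12)) = 38781 + (1/4)*(-154)*(15 + 8*(-36)) = 38781 + (1/4)*(-154)*(15 - 288) = 38781 + (1/4)*(-154)*(-273) = 38781 + 21021/2 = 98583/2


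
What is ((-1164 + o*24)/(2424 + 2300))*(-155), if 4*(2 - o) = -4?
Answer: 42315/1181 ≈ 35.830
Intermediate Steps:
o = 3 (o = 2 - ¼*(-4) = 2 + 1 = 3)
((-1164 + o*24)/(2424 + 2300))*(-155) = ((-1164 + 3*24)/(2424 + 2300))*(-155) = ((-1164 + 72)/4724)*(-155) = -1092*1/4724*(-155) = -273/1181*(-155) = 42315/1181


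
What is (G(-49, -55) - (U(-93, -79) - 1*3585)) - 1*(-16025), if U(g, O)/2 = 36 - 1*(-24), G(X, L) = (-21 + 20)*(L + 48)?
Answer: 19497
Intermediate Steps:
G(X, L) = -48 - L (G(X, L) = -(48 + L) = -48 - L)
U(g, O) = 120 (U(g, O) = 2*(36 - 1*(-24)) = 2*(36 + 24) = 2*60 = 120)
(G(-49, -55) - (U(-93, -79) - 1*3585)) - 1*(-16025) = ((-48 - 1*(-55)) - (120 - 1*3585)) - 1*(-16025) = ((-48 + 55) - (120 - 3585)) + 16025 = (7 - 1*(-3465)) + 16025 = (7 + 3465) + 16025 = 3472 + 16025 = 19497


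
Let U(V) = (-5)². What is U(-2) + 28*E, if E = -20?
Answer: -535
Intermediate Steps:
U(V) = 25
U(-2) + 28*E = 25 + 28*(-20) = 25 - 560 = -535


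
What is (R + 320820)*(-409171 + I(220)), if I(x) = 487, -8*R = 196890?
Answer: -121055776785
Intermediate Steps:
R = -98445/4 (R = -1/8*196890 = -98445/4 ≈ -24611.)
(R + 320820)*(-409171 + I(220)) = (-98445/4 + 320820)*(-409171 + 487) = (1184835/4)*(-408684) = -121055776785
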